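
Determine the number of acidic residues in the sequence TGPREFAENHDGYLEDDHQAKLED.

Aspartate (D) and glutamate (E) have carboxylic-acid side chains and are the acidic amino acids.
Matching residues: E5, E8, D11, E15, D16, D17, E23, D24.

8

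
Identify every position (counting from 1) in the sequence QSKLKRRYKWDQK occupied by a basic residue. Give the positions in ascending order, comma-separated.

Matching residues: K3, K5, R6, R7, K9, K13.

3, 5, 6, 7, 9, 13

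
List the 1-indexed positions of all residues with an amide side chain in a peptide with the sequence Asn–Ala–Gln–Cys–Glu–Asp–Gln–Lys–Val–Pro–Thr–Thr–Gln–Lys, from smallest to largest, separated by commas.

1, 3, 7, 13

Asparagine (N) and glutamine (Q) have uncharged amide side chains.
Matching residues: Asn1, Gln3, Gln7, Gln13.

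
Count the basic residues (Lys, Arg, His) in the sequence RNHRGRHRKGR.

Matching residues: R1, H3, R4, R6, H7, R8, K9, R11.

8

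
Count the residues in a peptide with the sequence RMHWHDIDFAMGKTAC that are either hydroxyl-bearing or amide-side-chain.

1

Hydroxyl-bearing: S, T, Y. Amide-side-chain: N, Q.
Hydroxyl-bearing residues here: T14 (1).
Amide-side-chain residues here: none (0).
The two groups share no amino acid, so total = 1 + 0 = 1.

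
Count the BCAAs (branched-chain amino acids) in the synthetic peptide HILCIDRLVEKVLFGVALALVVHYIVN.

Valine (V), leucine (L), and isoleucine (I) are the branched-chain amino acids.
Matching residues: I2, L3, I5, L8, V9, V12, L13, V16, L18, L20, V21, V22, I25, V26.

14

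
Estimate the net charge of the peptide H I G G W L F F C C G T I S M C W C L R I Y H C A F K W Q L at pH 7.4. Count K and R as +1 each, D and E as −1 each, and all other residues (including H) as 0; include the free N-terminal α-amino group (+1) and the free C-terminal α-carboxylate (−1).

Positive (K, R): R20, K27 → +2.
Negative (D, E): none → −0.
The N-terminus (+1) and C-terminus (−1) cancel.
Net charge = (+2) + (−0) = +2.

+2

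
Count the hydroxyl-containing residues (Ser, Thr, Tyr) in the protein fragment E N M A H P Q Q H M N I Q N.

None of the 14 residues belong to this group.

0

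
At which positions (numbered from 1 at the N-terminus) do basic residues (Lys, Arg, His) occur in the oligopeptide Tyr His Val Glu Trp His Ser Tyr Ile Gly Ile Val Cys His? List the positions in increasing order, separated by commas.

Matching residues: His2, His6, His14.

2, 6, 14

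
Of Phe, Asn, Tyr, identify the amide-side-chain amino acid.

Asn

Only N (asparagine) and Q (glutamine) carry a side-chain carboxamide.
Of the listed options, only Asn belongs to this group.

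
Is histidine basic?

Yes

K, R, and H are the three residues with basic side chains (ε-amine, guanidinium, and imidazole respectively).
Histidine is in this group.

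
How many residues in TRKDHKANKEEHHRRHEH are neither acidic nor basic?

3

Acidic: D, E. Basic: K, R, H. All other residues are neither.
Matching residues: T1, A7, N8.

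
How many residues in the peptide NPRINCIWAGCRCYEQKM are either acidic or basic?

Acidic: D, E. Basic: H, K, R.
Acidic residues here: E15 (1).
Basic residues here: R3, R12, K17 (3).
The two groups share no amino acid, so total = 1 + 3 = 4.

4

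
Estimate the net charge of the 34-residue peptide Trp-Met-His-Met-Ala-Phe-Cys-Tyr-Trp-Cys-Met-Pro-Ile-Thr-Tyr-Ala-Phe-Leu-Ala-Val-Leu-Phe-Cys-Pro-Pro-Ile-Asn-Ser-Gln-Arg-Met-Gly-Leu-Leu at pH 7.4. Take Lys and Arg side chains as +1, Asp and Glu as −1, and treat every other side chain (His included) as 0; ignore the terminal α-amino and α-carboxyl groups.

Positive (K, R): Arg30 → +1.
Negative (D, E): none → −0.
Net charge = (+1) + (−0) = +1.

+1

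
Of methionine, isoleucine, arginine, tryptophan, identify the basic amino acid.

Lysine (K), arginine (R), and histidine (H) have basic, nitrogen-containing side chains.
Of the listed options, only arginine belongs to this group.

arginine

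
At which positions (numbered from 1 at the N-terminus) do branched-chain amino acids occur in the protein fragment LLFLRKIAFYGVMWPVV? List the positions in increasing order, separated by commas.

V, L, and I make up the branched-chain aliphatic group.
Matching residues: L1, L2, L4, I7, V12, V16, V17.

1, 2, 4, 7, 12, 16, 17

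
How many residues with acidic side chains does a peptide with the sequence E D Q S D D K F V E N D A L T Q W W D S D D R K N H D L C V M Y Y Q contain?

Only D (aspartate) and E (glutamate) carry a side-chain carboxylic acid.
Matching residues: E1, D2, D5, D6, E10, D12, D19, D21, D22, D27.

10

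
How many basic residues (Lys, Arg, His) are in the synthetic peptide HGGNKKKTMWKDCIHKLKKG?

9

Matching residues: H1, K5, K6, K7, K11, H15, K16, K18, K19.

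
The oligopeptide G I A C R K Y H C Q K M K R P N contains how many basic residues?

K, R, and H are the three residues with basic side chains (ε-amine, guanidinium, and imidazole respectively).
Matching residues: R5, K6, H8, K11, K13, R14.

6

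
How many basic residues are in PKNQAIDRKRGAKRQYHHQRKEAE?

10

The basic amino acids are Lys (K), Arg (R), and His (H).
Matching residues: K2, R8, K9, R10, K13, R14, H17, H18, R20, K21.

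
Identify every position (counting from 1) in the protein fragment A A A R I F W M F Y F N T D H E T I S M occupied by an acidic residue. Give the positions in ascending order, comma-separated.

The acidic residues are Asp (D) and Glu (E), whose side chains end in a carboxylate group.
Matching residues: D14, E16.

14, 16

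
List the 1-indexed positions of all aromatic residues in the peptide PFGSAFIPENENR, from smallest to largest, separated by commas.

F, W, and Y each carry an aromatic ring on the side chain.
Matching residues: F2, F6.

2, 6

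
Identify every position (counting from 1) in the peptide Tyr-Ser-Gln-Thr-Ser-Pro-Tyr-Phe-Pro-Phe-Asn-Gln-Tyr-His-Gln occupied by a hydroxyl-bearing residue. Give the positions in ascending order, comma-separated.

1, 2, 4, 5, 7, 13

The –OH-bearing residues are Ser, Thr (aliphatic alcohols), and Tyr (phenol).
Matching residues: Tyr1, Ser2, Thr4, Ser5, Tyr7, Tyr13.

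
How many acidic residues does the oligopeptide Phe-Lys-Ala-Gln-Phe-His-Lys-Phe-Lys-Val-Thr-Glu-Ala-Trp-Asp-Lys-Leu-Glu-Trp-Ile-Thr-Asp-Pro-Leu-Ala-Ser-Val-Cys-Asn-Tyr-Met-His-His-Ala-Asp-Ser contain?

5

The acidic residues are Asp (D) and Glu (E), whose side chains end in a carboxylate group.
Matching residues: Glu12, Asp15, Glu18, Asp22, Asp35.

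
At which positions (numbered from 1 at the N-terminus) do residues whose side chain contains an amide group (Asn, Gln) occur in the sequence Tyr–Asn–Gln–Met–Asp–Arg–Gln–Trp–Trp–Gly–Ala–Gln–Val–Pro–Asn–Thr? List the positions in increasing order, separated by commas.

Matching residues: Asn2, Gln3, Gln7, Gln12, Asn15.

2, 3, 7, 12, 15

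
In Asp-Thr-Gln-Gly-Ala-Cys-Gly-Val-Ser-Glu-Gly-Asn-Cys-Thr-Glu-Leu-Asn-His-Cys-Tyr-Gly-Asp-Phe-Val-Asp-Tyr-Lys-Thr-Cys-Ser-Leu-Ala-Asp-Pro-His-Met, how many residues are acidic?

6

Aspartate (D) and glutamate (E) have carboxylic-acid side chains and are the acidic amino acids.
Matching residues: Asp1, Glu10, Glu15, Asp22, Asp25, Asp33.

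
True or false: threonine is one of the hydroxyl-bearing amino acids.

True

The –OH-bearing residues are Ser, Thr (aliphatic alcohols), and Tyr (phenol).
Threonine is in this group.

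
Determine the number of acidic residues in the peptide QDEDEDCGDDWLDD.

9

Aspartate (D) and glutamate (E) have carboxylic-acid side chains and are the acidic amino acids.
Matching residues: D2, E3, D4, E5, D6, D9, D10, D13, D14.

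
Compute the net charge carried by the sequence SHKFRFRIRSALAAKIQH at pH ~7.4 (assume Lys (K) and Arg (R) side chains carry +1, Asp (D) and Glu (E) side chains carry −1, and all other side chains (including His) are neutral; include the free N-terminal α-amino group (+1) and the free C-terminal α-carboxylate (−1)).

Positive (K, R): K3, R5, R7, R9, K15 → +5.
Negative (D, E): none → −0.
The N-terminus (+1) and C-terminus (−1) cancel.
Net charge = (+5) + (−0) = +5.

+5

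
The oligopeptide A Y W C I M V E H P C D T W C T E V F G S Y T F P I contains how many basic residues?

The basic amino acids are Lys (K), Arg (R), and His (H).
Matching residues: H9.

1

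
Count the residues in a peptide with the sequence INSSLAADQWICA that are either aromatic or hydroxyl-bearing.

3

Aromatic: F, W, Y. Hydroxyl-bearing: S, T, Y.
Aromatic residues here: W10 (1).
Hydroxyl-bearing residues here: S3, S4 (2).
(Y belongs to both groups, but none appear in this sequence.) Total = 1 + 2 = 3.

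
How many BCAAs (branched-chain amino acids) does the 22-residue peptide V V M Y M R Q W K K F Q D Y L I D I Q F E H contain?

Valine (V), leucine (L), and isoleucine (I) are the branched-chain amino acids.
Matching residues: V1, V2, L15, I16, I18.

5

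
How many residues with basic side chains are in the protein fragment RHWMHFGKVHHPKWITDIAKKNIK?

10

K, R, and H are the three residues with basic side chains (ε-amine, guanidinium, and imidazole respectively).
Matching residues: R1, H2, H5, K8, H10, H11, K13, K20, K21, K24.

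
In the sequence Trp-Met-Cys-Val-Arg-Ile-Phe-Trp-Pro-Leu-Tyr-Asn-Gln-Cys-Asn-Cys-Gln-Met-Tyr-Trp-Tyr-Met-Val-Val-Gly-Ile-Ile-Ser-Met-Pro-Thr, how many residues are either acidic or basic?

1

Acidic: D, E. Basic: H, K, R.
Acidic residues here: none (0).
Basic residues here: Arg5 (1).
The two groups share no amino acid, so total = 0 + 1 = 1.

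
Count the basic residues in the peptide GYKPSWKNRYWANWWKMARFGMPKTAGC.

Lysine (K), arginine (R), and histidine (H) have basic, nitrogen-containing side chains.
Matching residues: K3, K7, R9, K16, R19, K24.

6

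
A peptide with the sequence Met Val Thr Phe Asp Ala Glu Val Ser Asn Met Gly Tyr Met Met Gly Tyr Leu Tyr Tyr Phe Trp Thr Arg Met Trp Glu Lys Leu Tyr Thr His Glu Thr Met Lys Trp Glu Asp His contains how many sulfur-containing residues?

Only Cys (C) and Met (M) have a sulfur atom in the side chain.
Matching residues: Met1, Met11, Met14, Met15, Met25, Met35.

6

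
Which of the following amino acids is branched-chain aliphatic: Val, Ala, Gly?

V, L, and I make up the branched-chain aliphatic group.
Of the listed options, only Val belongs to this group.

Val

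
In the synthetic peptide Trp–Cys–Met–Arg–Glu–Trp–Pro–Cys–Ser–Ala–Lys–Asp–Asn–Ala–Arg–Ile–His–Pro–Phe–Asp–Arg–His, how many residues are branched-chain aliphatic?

Valine (V), leucine (L), and isoleucine (I) are the branched-chain amino acids.
Matching residues: Ile16.

1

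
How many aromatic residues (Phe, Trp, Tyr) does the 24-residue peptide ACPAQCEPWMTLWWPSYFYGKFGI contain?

7

Matching residues: W9, W13, W14, Y17, F18, Y19, F22.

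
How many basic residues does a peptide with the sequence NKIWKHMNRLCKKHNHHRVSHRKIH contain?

Lysine (K), arginine (R), and histidine (H) have basic, nitrogen-containing side chains.
Matching residues: K2, K5, H6, R9, K12, K13, H14, H16, H17, R18, H21, R22, K23, H25.

14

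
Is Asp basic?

K, R, and H are the three residues with basic side chains (ε-amine, guanidinium, and imidazole respectively).
Aspartate is not in this group.

No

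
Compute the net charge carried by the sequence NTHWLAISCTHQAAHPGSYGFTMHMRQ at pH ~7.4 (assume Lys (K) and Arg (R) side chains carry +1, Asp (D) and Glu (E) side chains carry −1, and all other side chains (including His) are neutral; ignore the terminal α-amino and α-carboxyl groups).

+1

Positive (K, R): R26 → +1.
Negative (D, E): none → −0.
Net charge = (+1) + (−0) = +1.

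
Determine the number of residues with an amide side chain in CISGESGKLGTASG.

Only N (asparagine) and Q (glutamine) carry a side-chain carboxamide.
None of the 14 residues belong to this group.

0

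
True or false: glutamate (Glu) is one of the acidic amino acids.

The acidic residues are Asp (D) and Glu (E), whose side chains end in a carboxylate group.
Glutamate is in this group.

True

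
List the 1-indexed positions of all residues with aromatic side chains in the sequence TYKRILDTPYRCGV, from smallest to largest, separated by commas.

F, W, and Y each carry an aromatic ring on the side chain.
Matching residues: Y2, Y10.

2, 10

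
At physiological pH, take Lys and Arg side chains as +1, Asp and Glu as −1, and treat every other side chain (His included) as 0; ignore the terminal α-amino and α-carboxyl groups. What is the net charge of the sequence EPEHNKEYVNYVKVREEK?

Positive (K, R): K6, K13, R15, K18 → +4.
Negative (D, E): E1, E3, E7, E16, E17 → −5.
Net charge = (+4) + (−5) = −1.

-1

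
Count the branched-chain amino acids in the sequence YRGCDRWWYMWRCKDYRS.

The BCAAs are Val, Leu, and Ile — aliphatic side chains with a branch point.
None of the 18 residues belong to this group.

0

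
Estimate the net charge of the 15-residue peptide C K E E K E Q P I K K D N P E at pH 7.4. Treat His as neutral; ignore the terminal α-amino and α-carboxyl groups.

Near pH 7.4, K and R contribute +1 each, D and E contribute −1 each, and every other side chain (His included, as stated) is uncharged.
Positive (K, R): K2, K5, K10, K11 → +4.
Negative (D, E): E3, E4, E6, D12, E15 → −5.
Net charge = (+4) + (−5) = −1.

-1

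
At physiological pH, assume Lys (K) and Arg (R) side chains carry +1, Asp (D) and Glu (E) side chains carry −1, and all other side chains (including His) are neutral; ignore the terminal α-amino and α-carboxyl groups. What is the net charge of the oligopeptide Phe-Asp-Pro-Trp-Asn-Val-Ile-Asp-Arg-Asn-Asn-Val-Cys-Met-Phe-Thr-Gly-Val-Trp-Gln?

Positive (K, R): Arg9 → +1.
Negative (D, E): Asp2, Asp8 → −2.
Net charge = (+1) + (−2) = −1.

-1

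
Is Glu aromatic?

The aromatic amino acids are Phe (F, benzyl), Trp (W, indole), and Tyr (Y, phenol).
Glutamate is not in this group.

No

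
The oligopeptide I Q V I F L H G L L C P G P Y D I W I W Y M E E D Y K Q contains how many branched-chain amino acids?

8

V, L, and I make up the branched-chain aliphatic group.
Matching residues: I1, V3, I4, L6, L9, L10, I17, I19.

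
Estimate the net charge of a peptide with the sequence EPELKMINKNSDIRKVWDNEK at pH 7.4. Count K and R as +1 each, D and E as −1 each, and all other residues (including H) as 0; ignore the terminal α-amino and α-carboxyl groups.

0

Positive (K, R): K5, K9, R14, K15, K21 → +5.
Negative (D, E): E1, E3, D12, D18, E20 → −5.
Net charge = (+5) + (−5) = 0.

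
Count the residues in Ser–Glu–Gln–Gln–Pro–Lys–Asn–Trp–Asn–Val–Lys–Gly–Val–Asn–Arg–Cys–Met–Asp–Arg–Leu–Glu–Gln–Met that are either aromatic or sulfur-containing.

4

Aromatic: F, W, Y. Sulfur-containing: C, M.
Aromatic residues here: Trp8 (1).
Sulfur-containing residues here: Cys16, Met17, Met23 (3).
The two groups share no amino acid, so total = 1 + 3 = 4.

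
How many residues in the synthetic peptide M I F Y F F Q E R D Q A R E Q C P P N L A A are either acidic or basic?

Acidic: D, E. Basic: H, K, R.
Acidic residues here: E8, D10, E14 (3).
Basic residues here: R9, R13 (2).
The two groups share no amino acid, so total = 3 + 2 = 5.

5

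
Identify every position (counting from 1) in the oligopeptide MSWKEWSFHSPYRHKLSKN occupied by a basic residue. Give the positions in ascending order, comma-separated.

4, 9, 13, 14, 15, 18

Lysine (K), arginine (R), and histidine (H) have basic, nitrogen-containing side chains.
Matching residues: K4, H9, R13, H14, K15, K18.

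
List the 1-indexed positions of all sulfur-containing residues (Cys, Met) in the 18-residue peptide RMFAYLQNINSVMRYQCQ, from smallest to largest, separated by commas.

Matching residues: M2, M13, C17.

2, 13, 17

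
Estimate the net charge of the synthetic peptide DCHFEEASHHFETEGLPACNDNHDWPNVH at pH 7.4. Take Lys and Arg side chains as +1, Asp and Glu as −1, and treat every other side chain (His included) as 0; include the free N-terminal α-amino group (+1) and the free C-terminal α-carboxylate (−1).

-7

Positive (K, R): none → +0.
Negative (D, E): D1, E5, E6, E12, E14, D21, D24 → −7.
The N-terminus (+1) and C-terminus (−1) cancel.
Net charge = (+0) + (−7) = −7.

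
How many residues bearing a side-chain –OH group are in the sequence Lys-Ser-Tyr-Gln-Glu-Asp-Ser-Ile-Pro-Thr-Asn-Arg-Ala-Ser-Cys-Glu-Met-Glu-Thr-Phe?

The –OH-bearing residues are Ser, Thr (aliphatic alcohols), and Tyr (phenol).
Matching residues: Ser2, Tyr3, Ser7, Thr10, Ser14, Thr19.

6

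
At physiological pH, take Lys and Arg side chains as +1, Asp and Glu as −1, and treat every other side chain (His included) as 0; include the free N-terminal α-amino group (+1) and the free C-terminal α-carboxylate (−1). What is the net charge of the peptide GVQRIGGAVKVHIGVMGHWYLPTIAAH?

Positive (K, R): R4, K10 → +2.
Negative (D, E): none → −0.
The N-terminus (+1) and C-terminus (−1) cancel.
Net charge = (+2) + (−0) = +2.

+2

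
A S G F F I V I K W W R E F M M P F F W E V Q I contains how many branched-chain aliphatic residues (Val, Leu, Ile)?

5

Matching residues: I6, V7, I8, V22, I24.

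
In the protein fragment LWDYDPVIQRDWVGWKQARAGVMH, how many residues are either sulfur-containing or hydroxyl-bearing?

Sulfur-containing: C, M. Hydroxyl-bearing: S, T, Y.
Sulfur-containing residues here: M23 (1).
Hydroxyl-bearing residues here: Y4 (1).
The two groups share no amino acid, so total = 1 + 1 = 2.

2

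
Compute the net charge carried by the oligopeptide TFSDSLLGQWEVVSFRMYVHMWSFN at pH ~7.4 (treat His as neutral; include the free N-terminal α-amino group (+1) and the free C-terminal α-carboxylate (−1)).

The side chains ionized at physiological pH are Lys/Arg (+1) and Asp/Glu (−1); with His treated as neutral, nothing else contributes.
Positive (K, R): R16 → +1.
Negative (D, E): D4, E11 → −2.
The N-terminus (+1) and C-terminus (−1) cancel.
Net charge = (+1) + (−2) = −1.

-1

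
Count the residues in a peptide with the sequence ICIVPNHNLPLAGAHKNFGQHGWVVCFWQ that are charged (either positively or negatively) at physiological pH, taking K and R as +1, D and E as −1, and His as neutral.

1

Charged side chains at pH ~7.4: K, R (positive); D, E (negative).
Matching residues: K16.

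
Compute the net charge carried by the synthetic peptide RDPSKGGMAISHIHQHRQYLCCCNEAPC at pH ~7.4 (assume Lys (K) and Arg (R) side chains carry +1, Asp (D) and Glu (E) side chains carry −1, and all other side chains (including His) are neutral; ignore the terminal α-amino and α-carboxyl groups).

Positive (K, R): R1, K5, R17 → +3.
Negative (D, E): D2, E25 → −2.
Net charge = (+3) + (−2) = +1.

+1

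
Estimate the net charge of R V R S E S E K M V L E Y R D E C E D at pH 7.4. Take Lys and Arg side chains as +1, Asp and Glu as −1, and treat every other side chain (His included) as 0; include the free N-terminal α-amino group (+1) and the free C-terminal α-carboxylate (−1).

-3

Positive (K, R): R1, R3, K8, R14 → +4.
Negative (D, E): E5, E7, E12, D15, E16, E18, D19 → −7.
The N-terminus (+1) and C-terminus (−1) cancel.
Net charge = (+4) + (−7) = −3.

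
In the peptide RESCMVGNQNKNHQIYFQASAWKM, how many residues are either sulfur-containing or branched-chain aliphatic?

5

Sulfur-containing: C, M. Branched-chain aliphatic: I, L, V.
Sulfur-containing residues here: C4, M5, M24 (3).
Branched-chain aliphatic residues here: V6, I15 (2).
The two groups share no amino acid, so total = 3 + 2 = 5.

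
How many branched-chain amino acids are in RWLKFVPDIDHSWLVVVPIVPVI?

11

V, L, and I make up the branched-chain aliphatic group.
Matching residues: L3, V6, I9, L14, V15, V16, V17, I19, V20, V22, I23.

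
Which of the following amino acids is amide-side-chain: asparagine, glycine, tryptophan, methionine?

asparagine

The amide-side-chain residues are Asn (N) and Gln (Q).
Of the listed options, only asparagine belongs to this group.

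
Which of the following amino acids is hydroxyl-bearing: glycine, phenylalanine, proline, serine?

serine

S, T, and Y are the three residues with a side-chain hydroxyl.
Of the listed options, only serine belongs to this group.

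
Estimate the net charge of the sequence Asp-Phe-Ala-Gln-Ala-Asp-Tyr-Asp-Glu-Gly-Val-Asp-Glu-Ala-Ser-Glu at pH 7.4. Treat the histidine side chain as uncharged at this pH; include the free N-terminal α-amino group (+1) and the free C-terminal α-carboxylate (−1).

The side chains ionized at physiological pH are Lys/Arg (+1) and Asp/Glu (−1); with His treated as neutral, nothing else contributes.
Positive (K, R): none → +0.
Negative (D, E): Asp1, Asp6, Asp8, Glu9, Asp12, Glu13, Glu16 → −7.
The N-terminus (+1) and C-terminus (−1) cancel.
Net charge = (+0) + (−7) = −7.

-7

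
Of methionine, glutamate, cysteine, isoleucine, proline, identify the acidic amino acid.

The acidic residues are Asp (D) and Glu (E), whose side chains end in a carboxylate group.
Of the listed options, only glutamate belongs to this group.

glutamate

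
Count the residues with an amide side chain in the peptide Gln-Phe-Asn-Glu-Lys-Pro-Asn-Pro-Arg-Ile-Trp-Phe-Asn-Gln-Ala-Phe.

Asparagine (N) and glutamine (Q) have uncharged amide side chains.
Matching residues: Gln1, Asn3, Asn7, Asn13, Gln14.

5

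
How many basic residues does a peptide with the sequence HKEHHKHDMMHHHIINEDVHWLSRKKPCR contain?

14

K, R, and H are the three residues with basic side chains (ε-amine, guanidinium, and imidazole respectively).
Matching residues: H1, K2, H4, H5, K6, H7, H11, H12, H13, H20, R24, K25, K26, R29.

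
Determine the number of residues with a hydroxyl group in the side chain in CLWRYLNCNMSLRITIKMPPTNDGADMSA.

S, T, and Y are the three residues with a side-chain hydroxyl.
Matching residues: Y5, S11, T15, T21, S28.

5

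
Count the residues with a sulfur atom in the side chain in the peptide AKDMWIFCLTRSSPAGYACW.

The sulfur-bearing residues are cysteine (–SH) and methionine (–S–CH₃).
Matching residues: M4, C8, C19.

3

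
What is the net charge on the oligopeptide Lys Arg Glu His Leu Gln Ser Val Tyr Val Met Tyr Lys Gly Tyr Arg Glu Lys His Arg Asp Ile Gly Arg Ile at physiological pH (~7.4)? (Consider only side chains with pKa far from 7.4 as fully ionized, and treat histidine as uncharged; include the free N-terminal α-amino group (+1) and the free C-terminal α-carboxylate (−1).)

Near pH 7.4, K and R contribute +1 each, D and E contribute −1 each, and every other side chain (His included, as stated) is uncharged.
Positive (K, R): Lys1, Arg2, Lys13, Arg16, Lys18, Arg20, Arg24 → +7.
Negative (D, E): Glu3, Glu17, Asp21 → −3.
The N-terminus (+1) and C-terminus (−1) cancel.
Net charge = (+7) + (−3) = +4.

+4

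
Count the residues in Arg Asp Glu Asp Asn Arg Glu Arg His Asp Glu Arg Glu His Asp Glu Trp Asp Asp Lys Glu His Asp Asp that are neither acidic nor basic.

2

Acidic: D, E. Basic: K, R, H. All other residues are neither.
Matching residues: Asn5, Trp17.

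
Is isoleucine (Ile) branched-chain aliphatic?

V, L, and I make up the branched-chain aliphatic group.
Isoleucine is in this group.

Yes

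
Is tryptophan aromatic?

F, W, and Y each carry an aromatic ring on the side chain.
Tryptophan is in this group.

Yes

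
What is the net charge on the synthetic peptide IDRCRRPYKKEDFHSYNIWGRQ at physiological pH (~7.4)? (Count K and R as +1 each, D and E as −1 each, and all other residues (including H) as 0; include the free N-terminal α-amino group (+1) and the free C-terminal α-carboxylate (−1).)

+3

Positive (K, R): R3, R5, R6, K9, K10, R21 → +6.
Negative (D, E): D2, E11, D12 → −3.
The N-terminus (+1) and C-terminus (−1) cancel.
Net charge = (+6) + (−3) = +3.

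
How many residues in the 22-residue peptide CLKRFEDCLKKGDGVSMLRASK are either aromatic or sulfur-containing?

4

Aromatic: F, W, Y. Sulfur-containing: C, M.
Aromatic residues here: F5 (1).
Sulfur-containing residues here: C1, C8, M17 (3).
The two groups share no amino acid, so total = 1 + 3 = 4.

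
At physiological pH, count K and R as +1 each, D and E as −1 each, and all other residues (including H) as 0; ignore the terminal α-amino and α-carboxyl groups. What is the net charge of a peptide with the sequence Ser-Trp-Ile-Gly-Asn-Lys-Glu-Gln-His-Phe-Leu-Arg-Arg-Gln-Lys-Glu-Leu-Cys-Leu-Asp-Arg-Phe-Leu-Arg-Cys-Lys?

Positive (K, R): Lys6, Arg12, Arg13, Lys15, Arg21, Arg24, Lys26 → +7.
Negative (D, E): Glu7, Glu16, Asp20 → −3.
Net charge = (+7) + (−3) = +4.

+4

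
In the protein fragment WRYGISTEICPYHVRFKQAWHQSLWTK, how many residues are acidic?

1

Only D (aspartate) and E (glutamate) carry a side-chain carboxylic acid.
Matching residues: E8.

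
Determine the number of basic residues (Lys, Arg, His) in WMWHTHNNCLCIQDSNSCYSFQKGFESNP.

Matching residues: H4, H6, K23.

3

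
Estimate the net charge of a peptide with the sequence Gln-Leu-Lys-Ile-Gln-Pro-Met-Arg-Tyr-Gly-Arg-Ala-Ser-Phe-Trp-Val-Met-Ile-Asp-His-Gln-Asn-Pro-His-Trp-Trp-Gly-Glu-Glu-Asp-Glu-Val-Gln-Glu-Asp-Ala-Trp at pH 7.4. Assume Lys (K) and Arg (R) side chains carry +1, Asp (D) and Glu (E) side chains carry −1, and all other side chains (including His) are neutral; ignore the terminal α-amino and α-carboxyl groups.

-4

Positive (K, R): Lys3, Arg8, Arg11 → +3.
Negative (D, E): Asp19, Glu28, Glu29, Asp30, Glu31, Glu34, Asp35 → −7.
Net charge = (+3) + (−7) = −4.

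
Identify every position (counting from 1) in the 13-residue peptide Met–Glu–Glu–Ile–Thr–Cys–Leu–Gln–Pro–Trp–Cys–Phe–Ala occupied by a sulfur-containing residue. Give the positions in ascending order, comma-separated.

1, 6, 11

Cysteine (C, thiol) and methionine (M, thioether) are the two sulfur-containing amino acids.
Matching residues: Met1, Cys6, Cys11.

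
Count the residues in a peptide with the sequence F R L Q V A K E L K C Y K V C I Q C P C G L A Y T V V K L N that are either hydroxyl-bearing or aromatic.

4

Hydroxyl-bearing: S, T, Y. Aromatic: F, W, Y.
Hydroxyl-bearing residues here: Y12, Y24, T25 (3).
Aromatic residues here: F1, Y12, Y24 (3).
Y is in both groups, so the 2 Y residues must not be double-counted.
Total = 3 + 3 − 2 = 4.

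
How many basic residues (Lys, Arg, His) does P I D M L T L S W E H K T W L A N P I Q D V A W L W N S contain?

2

Matching residues: H11, K12.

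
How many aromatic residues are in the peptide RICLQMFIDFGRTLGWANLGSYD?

Phenylalanine (F), tryptophan (W), and tyrosine (Y) have aromatic ring side chains.
Matching residues: F7, F10, W16, Y22.

4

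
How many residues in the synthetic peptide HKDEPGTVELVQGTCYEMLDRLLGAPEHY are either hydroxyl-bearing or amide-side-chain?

Hydroxyl-bearing: S, T, Y. Amide-side-chain: N, Q.
Hydroxyl-bearing residues here: T7, T14, Y16, Y29 (4).
Amide-side-chain residues here: Q12 (1).
The two groups share no amino acid, so total = 4 + 1 = 5.

5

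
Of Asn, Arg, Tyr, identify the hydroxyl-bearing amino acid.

Tyr

S, T, and Y are the three residues with a side-chain hydroxyl.
Of the listed options, only Tyr belongs to this group.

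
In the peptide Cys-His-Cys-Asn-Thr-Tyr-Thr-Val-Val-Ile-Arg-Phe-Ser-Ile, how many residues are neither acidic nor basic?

12

Acidic: D, E. Basic: K, R, H. All other residues are neither.
Matching residues: Cys1, Cys3, Asn4, Thr5, Tyr6, Thr7, Val8, Val9, Ile10, Phe12, Ser13, Ile14.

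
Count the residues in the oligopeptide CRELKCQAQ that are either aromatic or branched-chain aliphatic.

1

Aromatic: F, W, Y. Branched-chain aliphatic: I, L, V.
Aromatic residues here: none (0).
Branched-chain aliphatic residues here: L4 (1).
The two groups share no amino acid, so total = 0 + 1 = 1.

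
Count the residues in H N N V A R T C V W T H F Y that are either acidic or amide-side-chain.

2

Acidic: D, E. Amide-side-chain: N, Q.
Acidic residues here: none (0).
Amide-side-chain residues here: N2, N3 (2).
The two groups share no amino acid, so total = 0 + 2 = 2.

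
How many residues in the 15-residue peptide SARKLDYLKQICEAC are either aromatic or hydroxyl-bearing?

Aromatic: F, W, Y. Hydroxyl-bearing: S, T, Y.
Aromatic residues here: Y7 (1).
Hydroxyl-bearing residues here: S1, Y7 (2).
Y is in both groups, so the 1 Y residue must not be double-counted.
Total = 1 + 2 − 1 = 2.

2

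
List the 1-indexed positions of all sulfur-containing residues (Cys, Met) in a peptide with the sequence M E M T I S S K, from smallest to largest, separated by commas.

1, 3

Matching residues: M1, M3.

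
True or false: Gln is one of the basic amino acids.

False

The basic amino acids are Lys (K), Arg (R), and His (H).
Glutamine is not in this group.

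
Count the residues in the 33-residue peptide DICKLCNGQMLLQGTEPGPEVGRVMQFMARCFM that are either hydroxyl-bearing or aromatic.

Hydroxyl-bearing: S, T, Y. Aromatic: F, W, Y.
Hydroxyl-bearing residues here: T15 (1).
Aromatic residues here: F27, F32 (2).
(Y belongs to both groups, but none appear in this sequence.) Total = 1 + 2 = 3.

3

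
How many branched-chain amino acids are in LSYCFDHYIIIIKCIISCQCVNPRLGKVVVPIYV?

14

The BCAAs are Val, Leu, and Ile — aliphatic side chains with a branch point.
Matching residues: L1, I9, I10, I11, I12, I15, I16, V21, L25, V28, V29, V30, I32, V34.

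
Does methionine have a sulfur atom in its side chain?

Yes

Cysteine (C, thiol) and methionine (M, thioether) are the two sulfur-containing amino acids.
Methionine is in this group.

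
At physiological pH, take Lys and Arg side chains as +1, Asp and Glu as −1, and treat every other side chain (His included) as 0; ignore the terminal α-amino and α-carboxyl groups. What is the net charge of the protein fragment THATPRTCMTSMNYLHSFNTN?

+1

Positive (K, R): R6 → +1.
Negative (D, E): none → −0.
Net charge = (+1) + (−0) = +1.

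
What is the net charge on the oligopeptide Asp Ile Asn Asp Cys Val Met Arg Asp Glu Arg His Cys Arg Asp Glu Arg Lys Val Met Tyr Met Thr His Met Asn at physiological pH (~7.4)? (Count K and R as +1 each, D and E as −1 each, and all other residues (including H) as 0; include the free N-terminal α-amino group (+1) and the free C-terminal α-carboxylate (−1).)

Positive (K, R): Arg8, Arg11, Arg14, Arg17, Lys18 → +5.
Negative (D, E): Asp1, Asp4, Asp9, Glu10, Asp15, Glu16 → −6.
The N-terminus (+1) and C-terminus (−1) cancel.
Net charge = (+5) + (−6) = −1.

-1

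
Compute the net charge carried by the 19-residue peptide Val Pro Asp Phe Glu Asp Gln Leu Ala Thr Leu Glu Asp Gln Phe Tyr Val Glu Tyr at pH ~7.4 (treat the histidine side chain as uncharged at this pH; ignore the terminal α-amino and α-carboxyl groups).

At pH ~7.4 the Lys and Arg side chains are protonated (+1), the Asp and Glu side chains are deprotonated (−1), and with His taken as neutral all other side chains carry no charge.
Positive (K, R): none → +0.
Negative (D, E): Asp3, Glu5, Asp6, Glu12, Asp13, Glu18 → −6.
Net charge = (+0) + (−6) = −6.

-6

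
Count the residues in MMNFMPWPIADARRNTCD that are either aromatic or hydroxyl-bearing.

3

Aromatic: F, W, Y. Hydroxyl-bearing: S, T, Y.
Aromatic residues here: F4, W7 (2).
Hydroxyl-bearing residues here: T16 (1).
(Y belongs to both groups, but none appear in this sequence.) Total = 2 + 1 = 3.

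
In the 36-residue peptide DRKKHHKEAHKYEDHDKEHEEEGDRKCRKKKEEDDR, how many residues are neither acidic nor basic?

4

Acidic: D, E. Basic: K, R, H. All other residues are neither.
Matching residues: A9, Y12, G23, C27.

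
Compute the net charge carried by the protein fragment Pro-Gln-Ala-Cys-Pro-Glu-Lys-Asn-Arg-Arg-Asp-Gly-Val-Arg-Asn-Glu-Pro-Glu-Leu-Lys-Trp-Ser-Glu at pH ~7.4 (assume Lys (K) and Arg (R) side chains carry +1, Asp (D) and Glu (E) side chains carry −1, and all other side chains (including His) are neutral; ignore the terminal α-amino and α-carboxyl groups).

Positive (K, R): Lys7, Arg9, Arg10, Arg14, Lys20 → +5.
Negative (D, E): Glu6, Asp11, Glu16, Glu18, Glu23 → −5.
Net charge = (+5) + (−5) = 0.

0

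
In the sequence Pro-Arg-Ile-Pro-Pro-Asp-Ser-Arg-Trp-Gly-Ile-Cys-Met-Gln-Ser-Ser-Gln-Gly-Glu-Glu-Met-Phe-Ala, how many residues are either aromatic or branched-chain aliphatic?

Aromatic: F, W, Y. Branched-chain aliphatic: I, L, V.
Aromatic residues here: Trp9, Phe22 (2).
Branched-chain aliphatic residues here: Ile3, Ile11 (2).
The two groups share no amino acid, so total = 2 + 2 = 4.

4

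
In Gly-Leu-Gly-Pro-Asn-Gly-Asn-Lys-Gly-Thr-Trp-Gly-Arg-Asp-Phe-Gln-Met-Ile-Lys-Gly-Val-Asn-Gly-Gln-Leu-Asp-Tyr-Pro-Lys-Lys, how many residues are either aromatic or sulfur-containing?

Aromatic: F, W, Y. Sulfur-containing: C, M.
Aromatic residues here: Trp11, Phe15, Tyr27 (3).
Sulfur-containing residues here: Met17 (1).
The two groups share no amino acid, so total = 3 + 1 = 4.

4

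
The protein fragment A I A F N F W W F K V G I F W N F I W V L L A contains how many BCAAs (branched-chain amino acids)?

Valine (V), leucine (L), and isoleucine (I) are the branched-chain amino acids.
Matching residues: I2, V11, I13, I18, V20, L21, L22.

7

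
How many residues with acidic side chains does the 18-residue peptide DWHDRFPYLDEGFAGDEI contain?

Aspartate (D) and glutamate (E) have carboxylic-acid side chains and are the acidic amino acids.
Matching residues: D1, D4, D10, E11, D16, E17.

6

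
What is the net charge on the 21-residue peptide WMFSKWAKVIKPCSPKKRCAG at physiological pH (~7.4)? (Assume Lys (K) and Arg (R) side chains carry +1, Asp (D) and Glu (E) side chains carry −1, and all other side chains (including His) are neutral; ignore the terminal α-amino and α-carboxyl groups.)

+6

Positive (K, R): K5, K8, K11, K16, K17, R18 → +6.
Negative (D, E): none → −0.
Net charge = (+6) + (−0) = +6.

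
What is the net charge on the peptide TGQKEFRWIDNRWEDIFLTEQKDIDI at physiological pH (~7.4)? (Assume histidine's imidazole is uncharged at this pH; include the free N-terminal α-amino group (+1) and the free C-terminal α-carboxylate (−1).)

At pH ~7.4 the Lys and Arg side chains are protonated (+1), the Asp and Glu side chains are deprotonated (−1), and with His taken as neutral all other side chains carry no charge.
Positive (K, R): K4, R7, R12, K22 → +4.
Negative (D, E): E5, D10, E14, D15, E20, D23, D25 → −7.
The N-terminus (+1) and C-terminus (−1) cancel.
Net charge = (+4) + (−7) = −3.

-3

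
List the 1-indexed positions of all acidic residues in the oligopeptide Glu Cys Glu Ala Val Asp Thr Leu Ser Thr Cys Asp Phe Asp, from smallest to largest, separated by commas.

The acidic residues are Asp (D) and Glu (E), whose side chains end in a carboxylate group.
Matching residues: Glu1, Glu3, Asp6, Asp12, Asp14.

1, 3, 6, 12, 14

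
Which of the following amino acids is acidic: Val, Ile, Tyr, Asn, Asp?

Asp

Only D (aspartate) and E (glutamate) carry a side-chain carboxylic acid.
Of the listed options, only Asp belongs to this group.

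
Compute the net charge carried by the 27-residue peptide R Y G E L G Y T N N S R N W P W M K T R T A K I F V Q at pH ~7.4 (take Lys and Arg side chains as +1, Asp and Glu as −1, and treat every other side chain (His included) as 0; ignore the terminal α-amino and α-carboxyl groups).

+4

Positive (K, R): R1, R12, K18, R20, K23 → +5.
Negative (D, E): E4 → −1.
Net charge = (+5) + (−1) = +4.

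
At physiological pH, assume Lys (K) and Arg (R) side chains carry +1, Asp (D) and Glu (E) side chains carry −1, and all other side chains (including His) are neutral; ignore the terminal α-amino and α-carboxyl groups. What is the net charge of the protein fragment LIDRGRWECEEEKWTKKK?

+1

Positive (K, R): R4, R6, K13, K16, K17, K18 → +6.
Negative (D, E): D3, E8, E10, E11, E12 → −5.
Net charge = (+6) + (−5) = +1.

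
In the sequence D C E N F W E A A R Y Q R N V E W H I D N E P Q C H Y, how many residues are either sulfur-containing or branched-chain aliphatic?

4

Sulfur-containing: C, M. Branched-chain aliphatic: I, L, V.
Sulfur-containing residues here: C2, C25 (2).
Branched-chain aliphatic residues here: V15, I19 (2).
The two groups share no amino acid, so total = 2 + 2 = 4.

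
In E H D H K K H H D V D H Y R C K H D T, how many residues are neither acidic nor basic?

4

Acidic: D, E. Basic: K, R, H. All other residues are neither.
Matching residues: V10, Y13, C15, T19.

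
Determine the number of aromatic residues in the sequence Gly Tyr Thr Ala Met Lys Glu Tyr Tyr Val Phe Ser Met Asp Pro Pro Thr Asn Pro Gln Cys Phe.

5

The aromatic amino acids are Phe (F, benzyl), Trp (W, indole), and Tyr (Y, phenol).
Matching residues: Tyr2, Tyr8, Tyr9, Phe11, Phe22.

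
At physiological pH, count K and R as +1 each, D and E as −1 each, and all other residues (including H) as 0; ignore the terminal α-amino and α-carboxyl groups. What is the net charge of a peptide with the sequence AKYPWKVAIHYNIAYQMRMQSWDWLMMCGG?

Positive (K, R): K2, K6, R18 → +3.
Negative (D, E): D23 → −1.
Net charge = (+3) + (−1) = +2.

+2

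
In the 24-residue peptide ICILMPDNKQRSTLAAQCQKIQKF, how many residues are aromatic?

1

Phenylalanine (F), tryptophan (W), and tyrosine (Y) have aromatic ring side chains.
Matching residues: F24.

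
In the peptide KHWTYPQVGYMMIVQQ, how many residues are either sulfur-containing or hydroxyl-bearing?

5

Sulfur-containing: C, M. Hydroxyl-bearing: S, T, Y.
Sulfur-containing residues here: M11, M12 (2).
Hydroxyl-bearing residues here: T4, Y5, Y10 (3).
The two groups share no amino acid, so total = 2 + 3 = 5.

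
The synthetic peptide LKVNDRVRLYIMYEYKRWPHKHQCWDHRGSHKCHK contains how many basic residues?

Lysine (K), arginine (R), and histidine (H) have basic, nitrogen-containing side chains.
Matching residues: K2, R6, R8, K16, R17, H20, K21, H22, H27, R28, H31, K32, H34, K35.

14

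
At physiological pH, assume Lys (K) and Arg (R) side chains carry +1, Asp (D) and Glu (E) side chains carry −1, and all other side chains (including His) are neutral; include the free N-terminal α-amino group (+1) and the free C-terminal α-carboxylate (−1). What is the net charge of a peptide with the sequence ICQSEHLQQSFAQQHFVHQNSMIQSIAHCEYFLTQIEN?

-3

Positive (K, R): none → +0.
Negative (D, E): E5, E30, E37 → −3.
The N-terminus (+1) and C-terminus (−1) cancel.
Net charge = (+0) + (−3) = −3.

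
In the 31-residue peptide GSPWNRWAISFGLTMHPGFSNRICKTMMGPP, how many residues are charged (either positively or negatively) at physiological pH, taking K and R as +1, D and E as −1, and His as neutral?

3

Charged side chains at pH ~7.4: K, R (positive); D, E (negative).
Matching residues: R6, R22, K25.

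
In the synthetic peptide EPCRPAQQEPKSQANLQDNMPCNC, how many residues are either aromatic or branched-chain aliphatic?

Aromatic: F, W, Y. Branched-chain aliphatic: I, L, V.
Aromatic residues here: none (0).
Branched-chain aliphatic residues here: L16 (1).
The two groups share no amino acid, so total = 0 + 1 = 1.

1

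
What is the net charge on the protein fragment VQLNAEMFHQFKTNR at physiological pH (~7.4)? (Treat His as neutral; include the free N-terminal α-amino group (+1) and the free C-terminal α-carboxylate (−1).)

+1

At pH ~7.4 the Lys and Arg side chains are protonated (+1), the Asp and Glu side chains are deprotonated (−1), and with His taken as neutral all other side chains carry no charge.
Positive (K, R): K12, R15 → +2.
Negative (D, E): E6 → −1.
The N-terminus (+1) and C-terminus (−1) cancel.
Net charge = (+2) + (−1) = +1.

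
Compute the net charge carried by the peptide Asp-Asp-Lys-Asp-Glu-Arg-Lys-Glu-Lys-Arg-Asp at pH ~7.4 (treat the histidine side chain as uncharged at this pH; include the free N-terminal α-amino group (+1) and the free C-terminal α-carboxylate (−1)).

Near pH 7.4, K and R contribute +1 each, D and E contribute −1 each, and every other side chain (His included, as stated) is uncharged.
Positive (K, R): Lys3, Arg6, Lys7, Lys9, Arg10 → +5.
Negative (D, E): Asp1, Asp2, Asp4, Glu5, Glu8, Asp11 → −6.
The N-terminus (+1) and C-terminus (−1) cancel.
Net charge = (+5) + (−6) = −1.

-1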